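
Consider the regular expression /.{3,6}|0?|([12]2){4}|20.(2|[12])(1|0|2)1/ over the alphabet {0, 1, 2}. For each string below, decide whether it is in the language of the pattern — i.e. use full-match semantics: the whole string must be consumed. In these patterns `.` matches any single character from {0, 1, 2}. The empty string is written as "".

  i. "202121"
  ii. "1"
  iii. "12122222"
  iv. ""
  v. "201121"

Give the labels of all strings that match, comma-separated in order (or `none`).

i, iii, iv, v

i → match
ii → no match
iii → match
iv → match
v → match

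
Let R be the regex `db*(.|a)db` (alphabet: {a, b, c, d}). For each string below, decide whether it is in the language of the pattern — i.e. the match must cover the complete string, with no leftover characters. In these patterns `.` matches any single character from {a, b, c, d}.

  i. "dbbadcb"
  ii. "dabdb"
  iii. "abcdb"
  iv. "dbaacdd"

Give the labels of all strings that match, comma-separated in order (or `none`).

i → no match — must end with "db"
ii → no match
iii → no match — must start with "d"
iv → no match — must end with "db"

none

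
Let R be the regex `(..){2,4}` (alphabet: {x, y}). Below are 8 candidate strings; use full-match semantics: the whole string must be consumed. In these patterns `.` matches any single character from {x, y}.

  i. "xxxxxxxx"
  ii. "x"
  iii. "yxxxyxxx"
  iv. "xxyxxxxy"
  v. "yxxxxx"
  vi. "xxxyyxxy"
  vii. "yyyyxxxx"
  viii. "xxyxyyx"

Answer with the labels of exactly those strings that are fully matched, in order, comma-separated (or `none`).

i, iii, iv, v, vi, vii

i → match
ii → no match
iii → match
iv → match
v → match
vi → match
vii → match
viii → no match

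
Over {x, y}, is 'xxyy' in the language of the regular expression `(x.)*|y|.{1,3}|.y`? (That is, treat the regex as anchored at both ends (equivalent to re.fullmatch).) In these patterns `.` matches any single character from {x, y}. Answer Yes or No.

No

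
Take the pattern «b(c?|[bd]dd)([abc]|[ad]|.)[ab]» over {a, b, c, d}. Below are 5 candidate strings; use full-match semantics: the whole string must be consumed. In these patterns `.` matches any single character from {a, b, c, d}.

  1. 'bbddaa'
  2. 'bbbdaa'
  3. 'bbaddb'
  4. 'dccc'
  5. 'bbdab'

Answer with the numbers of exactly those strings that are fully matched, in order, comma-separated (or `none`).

1

1 → match
2 → no match
3 → no match
4 → no match — must start with 'b'
5 → no match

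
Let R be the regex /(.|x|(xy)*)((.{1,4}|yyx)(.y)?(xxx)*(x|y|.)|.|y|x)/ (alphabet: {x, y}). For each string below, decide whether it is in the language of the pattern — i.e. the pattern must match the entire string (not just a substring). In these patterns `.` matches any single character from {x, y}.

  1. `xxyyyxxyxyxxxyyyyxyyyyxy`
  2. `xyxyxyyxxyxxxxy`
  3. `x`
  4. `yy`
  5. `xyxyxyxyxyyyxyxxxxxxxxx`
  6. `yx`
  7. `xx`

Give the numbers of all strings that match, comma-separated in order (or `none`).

1 → no match
2 → no match
3 → match
4 → match
5 → no match
6 → match
7 → match

3, 4, 6, 7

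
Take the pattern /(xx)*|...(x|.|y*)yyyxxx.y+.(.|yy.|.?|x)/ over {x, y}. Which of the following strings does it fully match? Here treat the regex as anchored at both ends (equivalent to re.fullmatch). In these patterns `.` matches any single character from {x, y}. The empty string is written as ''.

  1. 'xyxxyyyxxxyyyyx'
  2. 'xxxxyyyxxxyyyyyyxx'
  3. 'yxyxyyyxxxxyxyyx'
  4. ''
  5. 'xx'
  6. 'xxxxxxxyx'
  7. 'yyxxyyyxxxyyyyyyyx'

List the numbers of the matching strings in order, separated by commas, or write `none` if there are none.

1, 2, 3, 4, 5, 7

1 → match
2 → match
3 → match
4 → match
5 → match
6 → no match
7 → match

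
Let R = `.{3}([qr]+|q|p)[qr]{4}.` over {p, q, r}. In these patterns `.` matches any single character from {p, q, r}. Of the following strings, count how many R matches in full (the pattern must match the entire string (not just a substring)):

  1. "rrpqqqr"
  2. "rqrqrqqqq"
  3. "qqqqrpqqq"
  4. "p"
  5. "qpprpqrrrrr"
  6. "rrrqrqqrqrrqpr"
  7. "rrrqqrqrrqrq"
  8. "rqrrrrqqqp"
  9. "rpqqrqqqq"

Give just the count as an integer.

1 → no match
2 → match
3 → no match
4 → no match
5 → no match
6 → no match
7 → match
8 → match
9 → match
Total matched: 4

4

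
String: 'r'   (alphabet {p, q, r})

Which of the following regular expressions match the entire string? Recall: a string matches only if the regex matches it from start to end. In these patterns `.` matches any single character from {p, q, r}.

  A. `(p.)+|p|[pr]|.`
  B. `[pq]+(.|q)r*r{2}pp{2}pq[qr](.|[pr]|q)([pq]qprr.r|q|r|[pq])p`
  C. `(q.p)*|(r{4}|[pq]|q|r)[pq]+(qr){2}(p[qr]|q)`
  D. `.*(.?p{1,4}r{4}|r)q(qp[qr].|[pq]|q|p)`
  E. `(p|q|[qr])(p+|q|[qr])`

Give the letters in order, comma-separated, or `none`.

A

A → match
B → no match — must end with 'p'
C → no match
D → no match
E → no match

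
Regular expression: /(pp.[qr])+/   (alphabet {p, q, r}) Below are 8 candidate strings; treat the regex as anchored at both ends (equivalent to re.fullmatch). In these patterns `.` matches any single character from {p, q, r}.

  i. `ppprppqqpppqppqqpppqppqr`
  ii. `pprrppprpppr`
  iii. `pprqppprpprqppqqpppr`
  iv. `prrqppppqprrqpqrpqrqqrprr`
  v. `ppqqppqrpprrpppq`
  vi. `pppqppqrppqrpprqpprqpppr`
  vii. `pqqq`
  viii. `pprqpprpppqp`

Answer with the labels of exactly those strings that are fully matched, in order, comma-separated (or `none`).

i, ii, iii, v, vi

i → match
ii. `pprrppprpppr` → match
iii → match
iv → no match — must start with `pp`
v → match
vi → match
vii. `pqqq` → no match — must start with `pp`
viii. `pprqpprpppqp` → no match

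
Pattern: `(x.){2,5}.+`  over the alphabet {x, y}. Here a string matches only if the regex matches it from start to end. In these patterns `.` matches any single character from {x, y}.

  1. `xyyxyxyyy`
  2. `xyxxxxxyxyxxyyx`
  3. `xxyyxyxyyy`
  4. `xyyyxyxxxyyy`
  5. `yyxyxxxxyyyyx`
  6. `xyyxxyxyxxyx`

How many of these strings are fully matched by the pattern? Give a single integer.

1 → no match
2 → match
3 → no match
4 → no match
5 → no match — must start with `x`
6 → no match
Total matched: 1

1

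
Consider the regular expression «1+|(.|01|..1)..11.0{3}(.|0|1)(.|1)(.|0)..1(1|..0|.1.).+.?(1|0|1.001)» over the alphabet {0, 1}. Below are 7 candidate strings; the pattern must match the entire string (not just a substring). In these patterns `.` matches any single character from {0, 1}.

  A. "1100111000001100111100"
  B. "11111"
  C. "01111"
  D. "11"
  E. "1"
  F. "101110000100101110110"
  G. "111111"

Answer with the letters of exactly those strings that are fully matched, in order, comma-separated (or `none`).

B, D, E, F, G

A → no match
B → match
C → no match
D → match
E → match
F → match
G → match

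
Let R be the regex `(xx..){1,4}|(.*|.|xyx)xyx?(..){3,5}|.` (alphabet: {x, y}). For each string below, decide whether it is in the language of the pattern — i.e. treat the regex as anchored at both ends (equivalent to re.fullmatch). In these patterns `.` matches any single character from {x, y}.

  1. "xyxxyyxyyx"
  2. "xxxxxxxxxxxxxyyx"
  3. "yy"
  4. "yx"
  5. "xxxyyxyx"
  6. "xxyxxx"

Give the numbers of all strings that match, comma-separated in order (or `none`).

1 → match
2 → no match
3 → no match
4 → no match
5 → no match
6 → no match

1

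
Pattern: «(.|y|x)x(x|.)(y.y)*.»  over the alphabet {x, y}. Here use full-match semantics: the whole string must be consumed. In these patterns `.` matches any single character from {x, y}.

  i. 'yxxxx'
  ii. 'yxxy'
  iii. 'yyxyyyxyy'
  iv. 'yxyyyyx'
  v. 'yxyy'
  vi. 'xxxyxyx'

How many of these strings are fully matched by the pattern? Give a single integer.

i. 'yxxxx' → no match
ii. 'yxxy' → match
iii. 'yyxyyyxyy' → no match
iv. 'yxyyyyx' → match
v. 'yxyy' → match
vi. 'xxxyxyx' → match
Total matched: 4

4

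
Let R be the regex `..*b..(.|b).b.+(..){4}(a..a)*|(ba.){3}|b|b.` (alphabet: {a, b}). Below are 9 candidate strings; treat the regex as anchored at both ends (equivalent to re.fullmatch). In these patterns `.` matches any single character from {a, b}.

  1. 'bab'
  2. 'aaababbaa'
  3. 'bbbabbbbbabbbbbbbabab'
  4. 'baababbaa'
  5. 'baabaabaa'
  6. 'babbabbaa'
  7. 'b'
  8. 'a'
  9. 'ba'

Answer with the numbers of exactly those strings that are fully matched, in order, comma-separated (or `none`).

1. 'bab' → no match
2. 'aaababbaa' → no match
3 → match
4. 'baababbaa' → match
5. 'baabaabaa' → match
6. 'babbabbaa' → match
7. 'b' → match
8. 'a' → no match
9. 'ba' → match

3, 4, 5, 6, 7, 9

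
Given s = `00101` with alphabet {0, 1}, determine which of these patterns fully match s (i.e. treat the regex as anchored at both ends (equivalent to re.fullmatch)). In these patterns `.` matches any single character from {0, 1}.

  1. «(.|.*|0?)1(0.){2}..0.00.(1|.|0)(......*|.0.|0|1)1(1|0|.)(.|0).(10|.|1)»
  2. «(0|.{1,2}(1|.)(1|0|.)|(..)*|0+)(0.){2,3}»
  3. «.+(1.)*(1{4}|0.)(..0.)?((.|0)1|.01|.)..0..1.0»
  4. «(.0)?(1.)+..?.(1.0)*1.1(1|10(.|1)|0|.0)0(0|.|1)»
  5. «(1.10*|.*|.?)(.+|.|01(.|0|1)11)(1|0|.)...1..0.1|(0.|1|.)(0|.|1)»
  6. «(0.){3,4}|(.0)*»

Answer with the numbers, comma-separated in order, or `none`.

2

1 → no match
2 → match
3 → no match — must end with `0`
4 → no match
5 → no match
6 → no match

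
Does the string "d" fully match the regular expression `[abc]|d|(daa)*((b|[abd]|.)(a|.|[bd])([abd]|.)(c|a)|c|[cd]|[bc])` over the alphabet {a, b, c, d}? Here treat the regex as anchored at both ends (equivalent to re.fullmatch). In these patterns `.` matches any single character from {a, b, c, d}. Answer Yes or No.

Yes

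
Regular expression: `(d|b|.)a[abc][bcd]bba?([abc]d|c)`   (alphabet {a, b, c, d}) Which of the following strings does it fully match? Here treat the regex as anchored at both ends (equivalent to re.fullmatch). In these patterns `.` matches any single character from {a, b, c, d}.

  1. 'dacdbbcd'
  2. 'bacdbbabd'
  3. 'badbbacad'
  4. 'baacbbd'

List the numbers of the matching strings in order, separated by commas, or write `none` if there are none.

1 → match
2 → match
3 → no match
4 → no match

1, 2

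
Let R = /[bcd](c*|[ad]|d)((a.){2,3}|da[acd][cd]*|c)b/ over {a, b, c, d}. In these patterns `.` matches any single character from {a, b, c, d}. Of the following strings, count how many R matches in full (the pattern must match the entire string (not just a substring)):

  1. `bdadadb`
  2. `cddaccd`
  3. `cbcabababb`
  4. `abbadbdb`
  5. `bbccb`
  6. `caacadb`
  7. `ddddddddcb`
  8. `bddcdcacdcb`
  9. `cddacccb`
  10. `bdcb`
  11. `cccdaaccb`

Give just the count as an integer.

5

1 → match
2 → no match — must end with `b`
3 → no match
4 → no match
5 → no match
6 → match
7 → no match
8 → no match
9 → match
10 → match
11 → match
Total matched: 5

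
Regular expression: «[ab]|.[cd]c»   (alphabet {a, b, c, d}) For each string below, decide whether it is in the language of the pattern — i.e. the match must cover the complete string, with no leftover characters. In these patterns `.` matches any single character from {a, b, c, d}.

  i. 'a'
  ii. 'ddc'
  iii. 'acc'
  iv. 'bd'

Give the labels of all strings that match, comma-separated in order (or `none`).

i, ii, iii

i. 'a' → match
ii. 'ddc' → match
iii. 'acc' → match
iv. 'bd' → no match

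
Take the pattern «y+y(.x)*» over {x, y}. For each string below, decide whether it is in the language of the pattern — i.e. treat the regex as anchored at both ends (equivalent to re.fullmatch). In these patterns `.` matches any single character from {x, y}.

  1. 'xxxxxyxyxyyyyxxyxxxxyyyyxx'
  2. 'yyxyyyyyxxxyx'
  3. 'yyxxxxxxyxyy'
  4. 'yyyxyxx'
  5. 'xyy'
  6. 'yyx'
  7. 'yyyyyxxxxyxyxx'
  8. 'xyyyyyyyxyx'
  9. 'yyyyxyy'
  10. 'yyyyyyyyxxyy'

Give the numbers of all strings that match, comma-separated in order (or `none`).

1 → no match — must start with 'y'
2 → no match
3 → no match
4 → no match
5 → no match — must start with 'y'
6 → no match
7 → no match
8 → no match — must start with 'y'
9 → no match
10 → no match

none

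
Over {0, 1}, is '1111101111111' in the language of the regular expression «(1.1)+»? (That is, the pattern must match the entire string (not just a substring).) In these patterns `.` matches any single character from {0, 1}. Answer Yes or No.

No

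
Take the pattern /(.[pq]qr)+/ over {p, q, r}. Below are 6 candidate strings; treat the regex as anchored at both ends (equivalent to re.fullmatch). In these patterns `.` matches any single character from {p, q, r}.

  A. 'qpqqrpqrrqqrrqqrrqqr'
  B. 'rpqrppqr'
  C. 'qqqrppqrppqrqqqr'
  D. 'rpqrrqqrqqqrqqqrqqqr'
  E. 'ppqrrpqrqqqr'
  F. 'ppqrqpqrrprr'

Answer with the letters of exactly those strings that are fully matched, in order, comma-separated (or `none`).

A → no match
B. 'rpqrppqr' → match
C → match
D → match
E. 'ppqrrpqrqqqr' → match
F. 'ppqrqpqrrprr' → no match — must end with 'qr'

B, C, D, E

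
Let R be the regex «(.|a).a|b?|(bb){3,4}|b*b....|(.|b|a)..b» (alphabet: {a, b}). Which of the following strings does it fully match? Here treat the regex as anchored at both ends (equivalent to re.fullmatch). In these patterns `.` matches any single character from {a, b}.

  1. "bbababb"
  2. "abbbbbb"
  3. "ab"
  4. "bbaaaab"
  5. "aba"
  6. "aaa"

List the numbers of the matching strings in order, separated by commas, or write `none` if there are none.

5, 6

1 → no match
2 → no match
3 → no match
4 → no match
5 → match
6 → match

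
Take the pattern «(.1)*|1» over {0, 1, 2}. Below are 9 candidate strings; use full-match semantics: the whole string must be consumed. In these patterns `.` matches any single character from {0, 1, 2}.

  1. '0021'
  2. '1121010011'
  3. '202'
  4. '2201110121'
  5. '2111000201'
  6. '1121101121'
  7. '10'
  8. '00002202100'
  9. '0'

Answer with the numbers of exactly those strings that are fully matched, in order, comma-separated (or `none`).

none

1. '0021' → no match
2. '1121010011' → no match
3. '202' → no match
4. '2201110121' → no match
5. '2111000201' → no match
6. '1121101121' → no match
7. '10' → no match
8. '00002202100' → no match
9. '0' → no match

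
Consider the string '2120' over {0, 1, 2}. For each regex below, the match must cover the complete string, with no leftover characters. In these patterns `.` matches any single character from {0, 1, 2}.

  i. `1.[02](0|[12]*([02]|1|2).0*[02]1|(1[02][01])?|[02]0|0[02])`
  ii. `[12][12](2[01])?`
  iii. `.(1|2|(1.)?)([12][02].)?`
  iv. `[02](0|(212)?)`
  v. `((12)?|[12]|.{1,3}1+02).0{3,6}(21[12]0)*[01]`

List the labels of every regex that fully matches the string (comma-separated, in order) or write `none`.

ii, iii

i → no match — must start with '1'
ii → match
iii → match
iv → no match
v → no match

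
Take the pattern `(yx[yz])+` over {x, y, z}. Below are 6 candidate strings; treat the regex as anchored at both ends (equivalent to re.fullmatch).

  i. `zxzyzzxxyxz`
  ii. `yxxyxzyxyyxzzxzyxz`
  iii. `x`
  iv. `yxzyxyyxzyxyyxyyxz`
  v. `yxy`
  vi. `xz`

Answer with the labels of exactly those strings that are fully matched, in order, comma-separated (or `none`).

iv, v

i. `zxzyzzxxyxz` → no match — must start with `yx`
ii → no match
iii. `x` → no match — must start with `yx`
iv → match
v. `yxy` → match
vi. `xz` → no match — must start with `yx`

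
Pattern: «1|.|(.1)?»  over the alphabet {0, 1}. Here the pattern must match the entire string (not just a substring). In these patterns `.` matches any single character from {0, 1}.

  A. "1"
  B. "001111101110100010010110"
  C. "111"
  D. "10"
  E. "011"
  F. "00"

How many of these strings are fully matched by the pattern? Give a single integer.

A → match
B → no match
C → no match
D → no match
E → no match
F → no match
Total matched: 1

1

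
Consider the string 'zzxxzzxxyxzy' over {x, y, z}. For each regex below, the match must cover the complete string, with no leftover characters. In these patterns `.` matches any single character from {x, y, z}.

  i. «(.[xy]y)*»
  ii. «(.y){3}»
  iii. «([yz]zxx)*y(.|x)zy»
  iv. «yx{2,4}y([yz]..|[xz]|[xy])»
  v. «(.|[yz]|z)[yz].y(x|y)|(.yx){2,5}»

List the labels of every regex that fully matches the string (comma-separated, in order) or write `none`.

iii

i → no match
ii → no match
iii → match
iv → no match — must start with 'yx'
v → no match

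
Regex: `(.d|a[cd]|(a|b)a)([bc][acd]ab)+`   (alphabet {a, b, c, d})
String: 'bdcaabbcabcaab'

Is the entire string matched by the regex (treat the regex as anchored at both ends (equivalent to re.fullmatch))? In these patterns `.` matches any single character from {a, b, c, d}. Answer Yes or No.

Yes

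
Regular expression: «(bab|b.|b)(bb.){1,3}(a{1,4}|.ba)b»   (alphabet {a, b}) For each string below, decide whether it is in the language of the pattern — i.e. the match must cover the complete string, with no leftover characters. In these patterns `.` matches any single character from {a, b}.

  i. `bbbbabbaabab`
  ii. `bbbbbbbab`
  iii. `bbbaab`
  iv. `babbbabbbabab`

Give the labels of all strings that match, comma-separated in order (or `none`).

i, ii, iii, iv

i → match
ii → match
iii → match
iv → match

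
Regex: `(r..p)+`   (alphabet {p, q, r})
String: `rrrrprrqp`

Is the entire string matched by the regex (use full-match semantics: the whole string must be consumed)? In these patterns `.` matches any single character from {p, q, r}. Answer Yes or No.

No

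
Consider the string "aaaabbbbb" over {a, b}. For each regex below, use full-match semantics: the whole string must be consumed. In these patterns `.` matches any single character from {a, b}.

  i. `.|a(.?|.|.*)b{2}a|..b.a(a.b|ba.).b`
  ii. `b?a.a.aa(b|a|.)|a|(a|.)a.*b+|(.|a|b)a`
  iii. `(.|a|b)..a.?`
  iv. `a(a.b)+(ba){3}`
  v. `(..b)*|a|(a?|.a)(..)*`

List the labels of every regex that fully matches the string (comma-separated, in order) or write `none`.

ii, v

i → no match
ii → match
iii → no match
iv → no match — must end with "ba"
v → match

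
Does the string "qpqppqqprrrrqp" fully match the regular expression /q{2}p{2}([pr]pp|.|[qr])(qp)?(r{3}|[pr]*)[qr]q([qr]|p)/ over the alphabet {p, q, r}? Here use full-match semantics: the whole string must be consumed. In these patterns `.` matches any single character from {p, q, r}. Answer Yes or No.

No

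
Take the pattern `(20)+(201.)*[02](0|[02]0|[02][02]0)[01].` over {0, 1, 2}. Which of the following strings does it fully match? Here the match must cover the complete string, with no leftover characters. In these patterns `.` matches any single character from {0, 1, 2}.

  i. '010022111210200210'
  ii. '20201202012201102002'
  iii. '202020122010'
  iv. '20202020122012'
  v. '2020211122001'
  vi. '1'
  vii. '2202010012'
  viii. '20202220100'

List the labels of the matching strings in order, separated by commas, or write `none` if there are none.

iii, iv

i → no match — must start with '20'
ii → no match
iii → match
iv → match
v → no match
vi → no match — must start with '20'
vii → no match — must start with '20'
viii → no match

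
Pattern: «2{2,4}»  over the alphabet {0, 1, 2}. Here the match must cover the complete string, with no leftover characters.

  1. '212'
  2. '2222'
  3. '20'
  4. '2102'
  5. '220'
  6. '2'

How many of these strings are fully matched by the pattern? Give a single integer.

1

1 → no match
2 → match
3 → no match — must end with '2'
4 → no match
5 → no match — must end with '2'
6 → no match
Total matched: 1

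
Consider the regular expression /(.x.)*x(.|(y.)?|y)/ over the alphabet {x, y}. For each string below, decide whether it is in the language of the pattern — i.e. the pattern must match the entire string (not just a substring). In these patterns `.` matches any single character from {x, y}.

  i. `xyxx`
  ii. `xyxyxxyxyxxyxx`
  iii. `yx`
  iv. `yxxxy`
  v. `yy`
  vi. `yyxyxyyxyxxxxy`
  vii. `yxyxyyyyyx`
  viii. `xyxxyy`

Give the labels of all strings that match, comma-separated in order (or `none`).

iv

i → no match
ii → no match
iii → no match
iv → match
v → no match
vi → no match
vii → no match
viii → no match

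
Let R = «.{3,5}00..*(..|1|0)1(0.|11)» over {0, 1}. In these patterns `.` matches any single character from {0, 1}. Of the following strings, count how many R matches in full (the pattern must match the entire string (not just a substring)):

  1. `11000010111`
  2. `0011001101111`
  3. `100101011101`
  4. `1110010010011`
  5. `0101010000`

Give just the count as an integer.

1 → match
2 → match
3 → no match
4 → no match
5 → no match
Total matched: 2

2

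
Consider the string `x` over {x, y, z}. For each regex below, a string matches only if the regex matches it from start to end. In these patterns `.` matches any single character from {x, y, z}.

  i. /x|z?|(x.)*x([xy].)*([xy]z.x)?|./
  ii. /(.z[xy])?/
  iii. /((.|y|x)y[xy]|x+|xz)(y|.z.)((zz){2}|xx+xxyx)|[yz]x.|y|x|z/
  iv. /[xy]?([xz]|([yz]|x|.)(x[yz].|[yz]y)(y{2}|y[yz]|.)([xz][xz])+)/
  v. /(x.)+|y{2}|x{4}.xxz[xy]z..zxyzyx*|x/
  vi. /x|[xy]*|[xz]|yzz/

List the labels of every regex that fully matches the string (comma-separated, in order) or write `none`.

i → match
ii → no match
iii → match
iv → match
v → match
vi → match

i, iii, iv, v, vi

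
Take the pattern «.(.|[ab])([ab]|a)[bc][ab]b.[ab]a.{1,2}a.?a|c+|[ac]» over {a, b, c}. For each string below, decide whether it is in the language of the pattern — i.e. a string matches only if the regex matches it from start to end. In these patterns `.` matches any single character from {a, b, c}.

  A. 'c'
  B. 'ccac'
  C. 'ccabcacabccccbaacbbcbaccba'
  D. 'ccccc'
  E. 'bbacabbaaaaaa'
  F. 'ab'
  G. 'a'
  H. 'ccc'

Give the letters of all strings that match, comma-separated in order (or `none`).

A. 'c' → match
B. 'ccac' → no match
C → no match
D. 'ccccc' → match
E → match
F. 'ab' → no match
G. 'a' → match
H. 'ccc' → match

A, D, E, G, H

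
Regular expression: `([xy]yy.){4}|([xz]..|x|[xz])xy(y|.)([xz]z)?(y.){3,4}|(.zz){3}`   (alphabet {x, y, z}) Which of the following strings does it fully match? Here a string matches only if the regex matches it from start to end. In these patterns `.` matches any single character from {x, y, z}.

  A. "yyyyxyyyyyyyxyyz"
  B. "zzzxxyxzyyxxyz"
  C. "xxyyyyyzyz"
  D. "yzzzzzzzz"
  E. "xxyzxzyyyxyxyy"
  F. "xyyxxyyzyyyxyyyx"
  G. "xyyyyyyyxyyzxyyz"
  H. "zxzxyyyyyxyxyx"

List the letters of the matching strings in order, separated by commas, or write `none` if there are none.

A → match
B → no match
C → match
D → match
E → match
F → match
G → match
H → match

A, C, D, E, F, G, H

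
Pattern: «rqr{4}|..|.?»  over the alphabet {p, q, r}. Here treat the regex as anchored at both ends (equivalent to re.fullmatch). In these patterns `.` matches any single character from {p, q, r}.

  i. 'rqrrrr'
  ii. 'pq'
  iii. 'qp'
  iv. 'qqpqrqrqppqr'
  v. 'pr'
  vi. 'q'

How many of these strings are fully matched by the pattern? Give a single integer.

i → match
ii → match
iii → match
iv → no match
v → match
vi → match
Total matched: 5

5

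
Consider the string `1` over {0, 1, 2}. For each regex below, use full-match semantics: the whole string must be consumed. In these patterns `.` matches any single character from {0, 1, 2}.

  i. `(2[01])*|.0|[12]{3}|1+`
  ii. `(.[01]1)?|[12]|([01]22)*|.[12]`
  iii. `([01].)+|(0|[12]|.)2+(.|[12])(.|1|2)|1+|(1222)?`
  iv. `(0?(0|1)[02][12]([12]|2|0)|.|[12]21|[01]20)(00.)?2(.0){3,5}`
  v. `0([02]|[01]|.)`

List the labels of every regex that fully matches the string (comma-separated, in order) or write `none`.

i, ii, iii

i → match
ii → match
iii → match
iv → no match — must end with `0`
v → no match — must start with `0`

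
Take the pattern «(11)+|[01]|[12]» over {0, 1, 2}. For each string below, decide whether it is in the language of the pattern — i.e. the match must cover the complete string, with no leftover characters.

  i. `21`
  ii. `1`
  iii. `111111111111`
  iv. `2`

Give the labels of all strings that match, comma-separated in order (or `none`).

i → no match
ii → match
iii → match
iv → match

ii, iii, iv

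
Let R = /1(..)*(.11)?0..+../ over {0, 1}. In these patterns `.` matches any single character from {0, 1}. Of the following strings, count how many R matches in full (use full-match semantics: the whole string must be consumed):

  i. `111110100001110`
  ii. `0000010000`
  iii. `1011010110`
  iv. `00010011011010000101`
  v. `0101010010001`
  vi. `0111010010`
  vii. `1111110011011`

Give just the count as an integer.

3

i → match
ii → no match — must start with `1`
iii → match
iv → no match — must start with `1`
v → no match — must start with `1`
vi → no match — must start with `1`
vii → match
Total matched: 3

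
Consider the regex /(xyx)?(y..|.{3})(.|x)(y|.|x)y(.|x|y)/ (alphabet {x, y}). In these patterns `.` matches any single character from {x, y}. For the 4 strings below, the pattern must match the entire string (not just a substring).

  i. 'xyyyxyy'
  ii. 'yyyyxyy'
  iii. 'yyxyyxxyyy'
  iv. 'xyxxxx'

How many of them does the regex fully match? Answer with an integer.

i. 'xyyyxyy' → match
ii. 'yyyyxyy' → match
iii. 'yyxyyxxyyy' → no match
iv. 'xyxxxx' → no match
Total matched: 2

2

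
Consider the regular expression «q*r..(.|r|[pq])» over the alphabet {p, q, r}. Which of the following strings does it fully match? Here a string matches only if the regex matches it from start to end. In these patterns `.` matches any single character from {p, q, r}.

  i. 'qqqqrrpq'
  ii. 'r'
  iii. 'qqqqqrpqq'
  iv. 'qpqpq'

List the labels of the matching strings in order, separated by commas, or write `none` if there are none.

i, iii

i → match
ii → no match
iii → match
iv → no match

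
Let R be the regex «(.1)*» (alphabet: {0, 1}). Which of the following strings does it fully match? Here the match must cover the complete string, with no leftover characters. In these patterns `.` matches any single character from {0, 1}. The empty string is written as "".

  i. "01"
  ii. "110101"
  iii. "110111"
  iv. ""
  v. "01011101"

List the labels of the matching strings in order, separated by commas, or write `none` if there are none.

i. "01" → match
ii. "110101" → match
iii. "110111" → match
iv. "" → match
v. "01011101" → match

i, ii, iii, iv, v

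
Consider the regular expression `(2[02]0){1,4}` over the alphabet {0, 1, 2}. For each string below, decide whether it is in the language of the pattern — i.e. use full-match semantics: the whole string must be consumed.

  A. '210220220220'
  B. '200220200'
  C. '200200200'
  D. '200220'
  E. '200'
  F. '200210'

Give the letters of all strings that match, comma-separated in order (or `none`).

A. '210220220220' → no match
B. '200220200' → match
C. '200200200' → match
D. '200220' → match
E. '200' → match
F. '200210' → no match

B, C, D, E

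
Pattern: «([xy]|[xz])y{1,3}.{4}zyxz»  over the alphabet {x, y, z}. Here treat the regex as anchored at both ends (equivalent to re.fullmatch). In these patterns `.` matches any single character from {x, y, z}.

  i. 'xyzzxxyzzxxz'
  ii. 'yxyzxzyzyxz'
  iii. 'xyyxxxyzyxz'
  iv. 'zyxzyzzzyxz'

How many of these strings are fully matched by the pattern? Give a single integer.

i → no match — must end with 'zyxz'
ii → no match
iii → match
iv → no match
Total matched: 1

1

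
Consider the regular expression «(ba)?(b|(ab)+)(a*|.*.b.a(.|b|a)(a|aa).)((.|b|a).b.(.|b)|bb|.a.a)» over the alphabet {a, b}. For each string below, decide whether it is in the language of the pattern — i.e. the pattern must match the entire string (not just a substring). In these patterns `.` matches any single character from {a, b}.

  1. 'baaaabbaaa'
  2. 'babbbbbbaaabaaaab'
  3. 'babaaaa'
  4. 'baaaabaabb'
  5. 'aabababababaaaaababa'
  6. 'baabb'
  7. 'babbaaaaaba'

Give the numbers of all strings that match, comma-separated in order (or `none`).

1 → no match
2 → no match
3 → match
4 → no match
5 → no match
6 → match
7 → no match

3, 6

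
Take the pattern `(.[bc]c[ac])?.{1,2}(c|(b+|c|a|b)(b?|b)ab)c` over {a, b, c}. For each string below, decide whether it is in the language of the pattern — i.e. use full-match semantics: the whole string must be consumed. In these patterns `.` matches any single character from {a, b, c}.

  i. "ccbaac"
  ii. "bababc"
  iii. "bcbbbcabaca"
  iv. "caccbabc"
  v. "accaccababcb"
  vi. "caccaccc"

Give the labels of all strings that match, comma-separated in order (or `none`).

ii

i → no match
ii → match
iii → no match — must end with "c"
iv → no match
v → no match — must end with "c"
vi → no match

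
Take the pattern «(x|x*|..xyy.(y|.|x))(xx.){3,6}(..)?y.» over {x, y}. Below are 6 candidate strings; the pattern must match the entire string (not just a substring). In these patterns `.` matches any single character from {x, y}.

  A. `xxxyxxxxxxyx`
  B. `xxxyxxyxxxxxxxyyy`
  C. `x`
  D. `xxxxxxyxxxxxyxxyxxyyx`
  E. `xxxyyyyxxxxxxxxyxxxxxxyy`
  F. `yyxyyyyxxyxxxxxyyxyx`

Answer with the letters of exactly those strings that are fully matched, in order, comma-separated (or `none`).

A, B, D, E, F

A → match
B → match
C → no match
D → match
E → match
F → match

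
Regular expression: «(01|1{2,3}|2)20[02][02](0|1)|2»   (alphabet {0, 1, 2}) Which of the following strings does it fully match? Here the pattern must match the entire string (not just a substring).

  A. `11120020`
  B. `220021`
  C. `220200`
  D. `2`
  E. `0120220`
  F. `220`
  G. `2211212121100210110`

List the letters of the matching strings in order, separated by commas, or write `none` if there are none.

A, B, C, D, E

A → match
B → match
C → match
D → match
E → match
F → no match
G → no match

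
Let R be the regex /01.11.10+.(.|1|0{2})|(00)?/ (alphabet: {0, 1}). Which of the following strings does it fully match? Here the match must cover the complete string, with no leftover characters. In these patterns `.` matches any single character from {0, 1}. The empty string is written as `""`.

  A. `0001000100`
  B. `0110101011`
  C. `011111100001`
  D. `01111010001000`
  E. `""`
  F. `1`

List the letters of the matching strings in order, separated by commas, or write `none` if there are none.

C, E

A → no match
B → no match
C → match
D → no match
E → match
F → no match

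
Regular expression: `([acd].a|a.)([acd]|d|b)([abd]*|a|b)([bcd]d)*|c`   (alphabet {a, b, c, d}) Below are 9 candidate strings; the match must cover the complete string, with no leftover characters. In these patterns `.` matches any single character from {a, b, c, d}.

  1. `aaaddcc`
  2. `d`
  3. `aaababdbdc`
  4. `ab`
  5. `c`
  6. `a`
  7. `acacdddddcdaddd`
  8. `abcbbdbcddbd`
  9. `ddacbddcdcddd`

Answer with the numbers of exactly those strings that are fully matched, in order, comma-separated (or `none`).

1 → no match
2 → no match
3 → no match
4 → no match
5 → match
6 → no match
7 → no match
8 → no match
9 → match

5, 9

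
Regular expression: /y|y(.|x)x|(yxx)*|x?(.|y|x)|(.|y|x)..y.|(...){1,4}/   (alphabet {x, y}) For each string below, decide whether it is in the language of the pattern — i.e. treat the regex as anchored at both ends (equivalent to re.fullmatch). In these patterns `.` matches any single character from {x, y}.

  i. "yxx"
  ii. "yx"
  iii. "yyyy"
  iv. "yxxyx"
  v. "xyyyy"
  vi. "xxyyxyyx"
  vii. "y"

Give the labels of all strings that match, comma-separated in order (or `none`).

i, iv, v, vii

i → match
ii → no match
iii → no match
iv → match
v → match
vi → no match
vii → match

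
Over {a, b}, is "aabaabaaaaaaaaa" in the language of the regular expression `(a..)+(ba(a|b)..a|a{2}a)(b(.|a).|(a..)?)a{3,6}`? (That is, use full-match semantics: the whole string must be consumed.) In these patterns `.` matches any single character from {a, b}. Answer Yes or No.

Yes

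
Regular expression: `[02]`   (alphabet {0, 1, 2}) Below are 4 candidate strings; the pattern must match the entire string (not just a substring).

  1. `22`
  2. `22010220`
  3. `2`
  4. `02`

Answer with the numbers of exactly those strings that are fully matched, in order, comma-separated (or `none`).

3

1 → no match
2 → no match
3 → match
4 → no match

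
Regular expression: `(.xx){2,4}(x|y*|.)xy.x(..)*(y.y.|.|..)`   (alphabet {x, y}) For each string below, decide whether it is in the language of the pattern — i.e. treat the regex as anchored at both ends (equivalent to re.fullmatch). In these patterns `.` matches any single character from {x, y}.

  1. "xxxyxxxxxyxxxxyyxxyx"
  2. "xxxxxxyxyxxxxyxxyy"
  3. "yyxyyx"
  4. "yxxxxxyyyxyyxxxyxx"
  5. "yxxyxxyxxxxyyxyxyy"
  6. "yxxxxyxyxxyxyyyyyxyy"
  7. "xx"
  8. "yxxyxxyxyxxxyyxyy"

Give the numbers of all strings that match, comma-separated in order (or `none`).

1 → match
2 → match
3 → no match
4 → match
5 → match
6 → no match
7 → no match
8 → match

1, 2, 4, 5, 8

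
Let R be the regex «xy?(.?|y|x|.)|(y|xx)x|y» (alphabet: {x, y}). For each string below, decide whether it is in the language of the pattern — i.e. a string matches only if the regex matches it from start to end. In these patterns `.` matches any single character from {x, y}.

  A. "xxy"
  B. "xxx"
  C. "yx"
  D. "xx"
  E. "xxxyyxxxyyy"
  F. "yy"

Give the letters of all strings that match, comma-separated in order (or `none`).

A → no match
B → match
C → match
D → match
E → no match
F → no match

B, C, D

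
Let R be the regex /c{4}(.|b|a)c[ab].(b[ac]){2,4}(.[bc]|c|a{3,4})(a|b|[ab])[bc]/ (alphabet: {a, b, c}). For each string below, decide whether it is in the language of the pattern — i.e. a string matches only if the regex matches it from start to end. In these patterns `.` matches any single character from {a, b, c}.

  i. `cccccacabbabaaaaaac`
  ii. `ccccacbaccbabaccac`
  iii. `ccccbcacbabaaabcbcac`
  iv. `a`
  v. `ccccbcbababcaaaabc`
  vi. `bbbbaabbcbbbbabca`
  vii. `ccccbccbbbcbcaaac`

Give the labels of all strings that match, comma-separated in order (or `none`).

v

i → no match
ii → no match
iii → no match
iv → no match — must start with `c`
v → match
vi → no match — must start with `c`
vii → no match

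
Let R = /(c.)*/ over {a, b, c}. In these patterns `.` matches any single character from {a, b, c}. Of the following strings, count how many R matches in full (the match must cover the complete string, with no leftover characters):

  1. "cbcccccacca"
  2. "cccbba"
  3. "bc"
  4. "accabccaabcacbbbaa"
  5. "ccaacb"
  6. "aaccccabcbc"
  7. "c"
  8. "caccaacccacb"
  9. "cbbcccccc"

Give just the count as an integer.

0

1 → no match
2 → no match
3 → no match
4 → no match
5 → no match
6 → no match
7 → no match
8 → no match
9 → no match
Total matched: 0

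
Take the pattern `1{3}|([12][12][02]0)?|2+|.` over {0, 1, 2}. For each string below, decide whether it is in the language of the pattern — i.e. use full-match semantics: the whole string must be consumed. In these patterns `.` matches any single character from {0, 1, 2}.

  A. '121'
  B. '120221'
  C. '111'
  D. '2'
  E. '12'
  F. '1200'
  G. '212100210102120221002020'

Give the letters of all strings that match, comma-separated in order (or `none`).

C, D, F

A → no match
B → no match
C → match
D → match
E → no match
F → match
G → no match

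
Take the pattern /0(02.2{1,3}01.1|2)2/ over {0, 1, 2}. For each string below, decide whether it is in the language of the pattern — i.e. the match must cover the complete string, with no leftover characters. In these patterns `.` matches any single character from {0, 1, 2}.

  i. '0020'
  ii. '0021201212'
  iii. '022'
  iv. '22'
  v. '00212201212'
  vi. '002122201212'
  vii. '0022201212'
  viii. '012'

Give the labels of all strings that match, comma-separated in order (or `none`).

i → no match — must end with '2'
ii → match
iii → match
iv → no match — must start with '0'
v → match
vi → match
vii → match
viii → no match

ii, iii, v, vi, vii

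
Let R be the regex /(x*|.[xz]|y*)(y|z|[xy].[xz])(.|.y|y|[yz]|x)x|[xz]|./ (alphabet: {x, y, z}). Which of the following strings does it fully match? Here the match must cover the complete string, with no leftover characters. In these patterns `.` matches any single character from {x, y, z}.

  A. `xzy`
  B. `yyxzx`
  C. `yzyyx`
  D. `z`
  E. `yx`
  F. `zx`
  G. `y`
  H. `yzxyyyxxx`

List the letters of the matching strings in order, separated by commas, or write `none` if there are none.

A → no match
B → match
C → match
D → match
E → no match
F → no match
G → match
H → no match

B, C, D, G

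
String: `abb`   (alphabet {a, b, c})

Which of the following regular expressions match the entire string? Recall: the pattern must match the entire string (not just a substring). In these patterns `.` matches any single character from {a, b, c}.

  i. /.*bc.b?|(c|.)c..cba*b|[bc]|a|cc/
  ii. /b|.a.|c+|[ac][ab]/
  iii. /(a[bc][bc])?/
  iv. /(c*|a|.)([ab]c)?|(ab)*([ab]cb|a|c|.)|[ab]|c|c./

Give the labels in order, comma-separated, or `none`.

i → no match
ii → no match
iii → match
iv → match

iii, iv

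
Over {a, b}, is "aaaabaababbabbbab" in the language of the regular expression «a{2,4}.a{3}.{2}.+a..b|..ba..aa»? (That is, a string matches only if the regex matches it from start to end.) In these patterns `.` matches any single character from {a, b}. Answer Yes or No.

No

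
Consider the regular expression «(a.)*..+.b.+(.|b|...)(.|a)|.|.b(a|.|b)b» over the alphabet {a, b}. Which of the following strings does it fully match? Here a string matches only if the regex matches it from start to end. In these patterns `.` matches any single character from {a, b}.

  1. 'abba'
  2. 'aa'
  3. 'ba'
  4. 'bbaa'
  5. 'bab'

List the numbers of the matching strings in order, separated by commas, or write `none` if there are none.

1 → no match
2 → no match
3 → no match
4 → no match
5 → no match

none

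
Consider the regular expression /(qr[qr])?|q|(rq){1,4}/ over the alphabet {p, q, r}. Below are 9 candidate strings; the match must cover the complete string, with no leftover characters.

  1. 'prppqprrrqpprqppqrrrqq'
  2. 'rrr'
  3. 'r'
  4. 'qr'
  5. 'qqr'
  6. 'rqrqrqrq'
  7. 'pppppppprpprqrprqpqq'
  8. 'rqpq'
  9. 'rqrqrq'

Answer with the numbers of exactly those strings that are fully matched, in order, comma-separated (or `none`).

6, 9

1 → no match
2. 'rrr' → no match
3. 'r' → no match
4. 'qr' → no match
5. 'qqr' → no match
6. 'rqrqrqrq' → match
7 → no match
8. 'rqpq' → no match
9. 'rqrqrq' → match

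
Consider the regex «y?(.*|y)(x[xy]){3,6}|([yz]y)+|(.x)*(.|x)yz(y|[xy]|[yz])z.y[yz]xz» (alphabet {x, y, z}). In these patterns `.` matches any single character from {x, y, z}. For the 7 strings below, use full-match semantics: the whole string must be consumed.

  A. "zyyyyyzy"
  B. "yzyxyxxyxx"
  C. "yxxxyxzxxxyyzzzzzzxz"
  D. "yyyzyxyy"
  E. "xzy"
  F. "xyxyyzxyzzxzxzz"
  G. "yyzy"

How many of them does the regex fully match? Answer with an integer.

2

A. "zyyyyyzy" → match
B. "yzyxyxxyxx" → no match
C → no match
D. "yyyzyxyy" → no match
E. "xzy" → no match
F → no match
G. "yyzy" → match
Total matched: 2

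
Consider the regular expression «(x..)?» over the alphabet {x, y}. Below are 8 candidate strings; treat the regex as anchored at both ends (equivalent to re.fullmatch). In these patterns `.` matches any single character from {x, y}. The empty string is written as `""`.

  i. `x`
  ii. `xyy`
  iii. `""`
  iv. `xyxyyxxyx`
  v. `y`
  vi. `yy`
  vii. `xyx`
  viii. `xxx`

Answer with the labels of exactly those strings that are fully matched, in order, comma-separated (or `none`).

i → no match
ii → match
iii → match
iv → no match
v → no match
vi → no match
vii → match
viii → match

ii, iii, vii, viii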